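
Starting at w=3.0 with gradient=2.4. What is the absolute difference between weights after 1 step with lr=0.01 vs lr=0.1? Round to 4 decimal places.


With lr=0.01: w_new = 3.0 - 0.01 * 2.4 = 2.976
With lr=0.1: w_new = 3.0 - 0.1 * 2.4 = 2.76
Absolute difference = |2.976 - 2.76|
= 0.2160

0.2160


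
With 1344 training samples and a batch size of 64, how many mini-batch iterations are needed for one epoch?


Iterations per epoch = dataset_size / batch_size
= 1344 / 64
= 21

21


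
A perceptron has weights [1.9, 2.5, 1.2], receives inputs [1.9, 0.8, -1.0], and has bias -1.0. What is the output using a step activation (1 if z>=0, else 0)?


z = w . x + b
= 1.9*1.9 + 2.5*0.8 + 1.2*-1.0 + -1.0
= 3.61 + 2.0 + -1.2 + -1.0
= 4.41 + -1.0
= 3.41
Since z = 3.41 >= 0, output = 1

1


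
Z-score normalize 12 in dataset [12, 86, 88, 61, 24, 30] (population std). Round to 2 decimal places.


Mean = (12 + 86 + 88 + 61 + 24 + 30) / 6 = 50.1667
Variance = sum((x_i - mean)^2) / n = 896.8056
Std = sqrt(896.8056) = 29.9467
Z = (x - mean) / std
= (12 - 50.1667) / 29.9467
= -38.1667 / 29.9467
= -1.27

-1.27


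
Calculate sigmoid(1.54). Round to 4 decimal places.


sigmoid(z) = 1 / (1 + exp(-z))
exp(-(1.54)) = exp(-1.54) = 0.2144
1 + 0.2144 = 1.2144
1 / 1.2144 = 0.8235

0.8235


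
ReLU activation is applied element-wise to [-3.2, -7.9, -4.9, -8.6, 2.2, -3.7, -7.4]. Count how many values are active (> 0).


ReLU(x) = max(0, x) for each element:
ReLU(-3.2) = 0
ReLU(-7.9) = 0
ReLU(-4.9) = 0
ReLU(-8.6) = 0
ReLU(2.2) = 2.2
ReLU(-3.7) = 0
ReLU(-7.4) = 0
Active neurons (>0): 1

1


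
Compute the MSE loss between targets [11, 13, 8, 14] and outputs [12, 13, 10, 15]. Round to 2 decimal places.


Differences: [-1, 0, -2, -1]
Squared errors: [1, 0, 4, 1]
Sum of squared errors = 6
MSE = 6 / 4 = 1.50

1.50


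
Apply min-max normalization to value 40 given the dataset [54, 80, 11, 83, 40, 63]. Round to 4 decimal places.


Min = 11, Max = 83
Range = 83 - 11 = 72
Scaled = (x - min) / (max - min)
= (40 - 11) / 72
= 29 / 72
= 0.4028

0.4028


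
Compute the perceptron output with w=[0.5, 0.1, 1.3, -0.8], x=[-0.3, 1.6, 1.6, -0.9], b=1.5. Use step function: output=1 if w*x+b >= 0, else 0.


z = w . x + b
= 0.5*-0.3 + 0.1*1.6 + 1.3*1.6 + -0.8*-0.9 + 1.5
= -0.15 + 0.16 + 2.08 + 0.72 + 1.5
= 2.81 + 1.5
= 4.31
Since z = 4.31 >= 0, output = 1

1


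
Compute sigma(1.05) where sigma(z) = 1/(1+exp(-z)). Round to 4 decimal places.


sigmoid(z) = 1 / (1 + exp(-z))
exp(-(1.05)) = exp(-1.05) = 0.3499
1 + 0.3499 = 1.3499
1 / 1.3499 = 0.7408

0.7408


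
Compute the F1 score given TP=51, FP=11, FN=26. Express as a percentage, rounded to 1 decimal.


Precision = TP / (TP + FP) = 51 / 62 = 0.8226
Recall = TP / (TP + FN) = 51 / 77 = 0.6623
F1 = 2 * P * R / (P + R)
= 2 * 0.8226 * 0.6623 / (0.8226 + 0.6623)
= 1.0897 / 1.4849
= 0.7338
As percentage: 73.4%

73.4


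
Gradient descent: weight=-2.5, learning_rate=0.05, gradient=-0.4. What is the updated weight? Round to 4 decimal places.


w_new = w_old - lr * gradient
= -2.5 - 0.05 * -0.4
= -2.5 - (-0.02)
= -2.4800

-2.4800


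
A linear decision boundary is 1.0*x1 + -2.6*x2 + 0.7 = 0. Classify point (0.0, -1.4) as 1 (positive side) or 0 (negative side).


Compute 1.0 * 0.0 + -2.6 * -1.4 + 0.7
= 0.0 + 3.64 + 0.7
= 4.34
Since 4.34 >= 0, the point is on the positive side.

1


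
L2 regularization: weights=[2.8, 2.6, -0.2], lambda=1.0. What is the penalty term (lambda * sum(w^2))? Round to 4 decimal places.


Squaring each weight:
2.8^2 = 7.84
2.6^2 = 6.76
(-0.2)^2 = 0.04
Sum of squares = 14.64
Penalty = 1.0 * 14.64 = 14.6400

14.6400


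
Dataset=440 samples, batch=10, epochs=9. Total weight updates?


Iterations per epoch = 440 / 10 = 44
Total updates = iterations_per_epoch * epochs
= 44 * 9
= 396

396


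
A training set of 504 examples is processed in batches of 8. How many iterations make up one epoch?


Iterations per epoch = dataset_size / batch_size
= 504 / 8
= 63

63


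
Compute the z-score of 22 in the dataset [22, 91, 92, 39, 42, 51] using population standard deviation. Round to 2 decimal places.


Mean = (22 + 91 + 92 + 39 + 42 + 51) / 6 = 56.1667
Variance = sum((x_i - mean)^2) / n = 697.8056
Std = sqrt(697.8056) = 26.416
Z = (x - mean) / std
= (22 - 56.1667) / 26.416
= -34.1667 / 26.416
= -1.29

-1.29


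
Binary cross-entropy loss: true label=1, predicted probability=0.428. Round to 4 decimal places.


For y=1: Loss = -log(p)
= -log(0.428)
= -(-0.8486)
= 0.8486

0.8486


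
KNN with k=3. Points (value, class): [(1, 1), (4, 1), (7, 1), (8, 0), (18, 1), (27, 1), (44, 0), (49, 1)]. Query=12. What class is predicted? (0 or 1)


Distances from query 12:
Point 8 (class 0): distance = 4
Point 7 (class 1): distance = 5
Point 18 (class 1): distance = 6
K=3 nearest neighbors: classes = [0, 1, 1]
Votes for class 1: 2 / 3
Majority vote => class 1

1


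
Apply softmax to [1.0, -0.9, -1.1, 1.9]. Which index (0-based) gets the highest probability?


Softmax is a monotonic transformation, so it preserves the argmax.
We need to find the index of the maximum logit.
Index 0: 1.0
Index 1: -0.9
Index 2: -1.1
Index 3: 1.9
Maximum logit = 1.9 at index 3

3


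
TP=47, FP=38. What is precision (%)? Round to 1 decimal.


Precision = TP / (TP + FP) * 100
= 47 / (47 + 38)
= 47 / 85
= 0.5529
= 55.3%

55.3


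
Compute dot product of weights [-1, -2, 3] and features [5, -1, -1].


Element-wise products:
-1 * 5 = -5
-2 * -1 = 2
3 * -1 = -3
Sum = -5 + 2 + -3
= -6

-6


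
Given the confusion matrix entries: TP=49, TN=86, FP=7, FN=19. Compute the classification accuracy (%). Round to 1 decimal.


Accuracy = (TP + TN) / (TP + TN + FP + FN) * 100
= (49 + 86) / (49 + 86 + 7 + 19)
= 135 / 161
= 0.8385
= 83.9%

83.9


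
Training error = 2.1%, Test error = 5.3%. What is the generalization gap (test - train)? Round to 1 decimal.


Generalization gap = test_error - train_error
= 5.3 - 2.1
= 3.2%
A moderate gap.

3.2


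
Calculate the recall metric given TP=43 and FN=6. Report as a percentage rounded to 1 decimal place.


Recall = TP / (TP + FN) * 100
= 43 / (43 + 6)
= 43 / 49
= 0.8776
= 87.8%

87.8


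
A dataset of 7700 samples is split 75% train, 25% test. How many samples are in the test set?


Train samples = 7700 * 75% = 5775
Test samples = 7700 - 5775
= 1925

1925


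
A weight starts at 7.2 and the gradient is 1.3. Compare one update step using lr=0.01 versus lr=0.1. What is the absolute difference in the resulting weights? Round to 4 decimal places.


With lr=0.01: w_new = 7.2 - 0.01 * 1.3 = 7.187
With lr=0.1: w_new = 7.2 - 0.1 * 1.3 = 7.07
Absolute difference = |7.187 - 7.07|
= 0.1170

0.1170


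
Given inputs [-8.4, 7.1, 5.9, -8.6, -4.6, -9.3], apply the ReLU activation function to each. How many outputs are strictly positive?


ReLU(x) = max(0, x) for each element:
ReLU(-8.4) = 0
ReLU(7.1) = 7.1
ReLU(5.9) = 5.9
ReLU(-8.6) = 0
ReLU(-4.6) = 0
ReLU(-9.3) = 0
Active neurons (>0): 2

2


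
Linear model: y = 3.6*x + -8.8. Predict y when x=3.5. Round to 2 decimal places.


y = 3.6 * 3.5 + (-8.8)
= 12.6 + (-8.8)
= 3.80

3.80


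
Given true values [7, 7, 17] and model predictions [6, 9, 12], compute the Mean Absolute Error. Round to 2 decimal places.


Absolute errors: [1, 2, 5]
Sum of absolute errors = 8
MAE = 8 / 3 = 2.67

2.67


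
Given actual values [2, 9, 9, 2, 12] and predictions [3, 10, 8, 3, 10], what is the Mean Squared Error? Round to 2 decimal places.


Differences: [-1, -1, 1, -1, 2]
Squared errors: [1, 1, 1, 1, 4]
Sum of squared errors = 8
MSE = 8 / 5 = 1.60

1.60


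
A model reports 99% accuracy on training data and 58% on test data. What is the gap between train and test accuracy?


Gap = train_accuracy - test_accuracy
= 99 - 58
= 41%
This large gap strongly indicates overfitting.

41


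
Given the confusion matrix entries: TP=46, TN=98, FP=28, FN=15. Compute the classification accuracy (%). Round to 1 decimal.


Accuracy = (TP + TN) / (TP + TN + FP + FN) * 100
= (46 + 98) / (46 + 98 + 28 + 15)
= 144 / 187
= 0.7701
= 77.0%

77.0


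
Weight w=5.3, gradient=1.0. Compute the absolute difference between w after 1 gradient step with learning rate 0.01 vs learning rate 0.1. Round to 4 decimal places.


With lr=0.01: w_new = 5.3 - 0.01 * 1.0 = 5.29
With lr=0.1: w_new = 5.3 - 0.1 * 1.0 = 5.2
Absolute difference = |5.29 - 5.2|
= 0.0900

0.0900


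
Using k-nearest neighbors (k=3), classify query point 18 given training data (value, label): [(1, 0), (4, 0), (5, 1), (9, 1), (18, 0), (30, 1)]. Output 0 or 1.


Distances from query 18:
Point 18 (class 0): distance = 0
Point 9 (class 1): distance = 9
Point 30 (class 1): distance = 12
K=3 nearest neighbors: classes = [0, 1, 1]
Votes for class 1: 2 / 3
Majority vote => class 1

1


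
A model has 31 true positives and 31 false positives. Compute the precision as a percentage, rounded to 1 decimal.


Precision = TP / (TP + FP) * 100
= 31 / (31 + 31)
= 31 / 62
= 0.5
= 50.0%

50.0


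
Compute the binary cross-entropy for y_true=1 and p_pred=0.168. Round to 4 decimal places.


For y=1: Loss = -log(p)
= -log(0.168)
= -(-1.7838)
= 1.7838

1.7838


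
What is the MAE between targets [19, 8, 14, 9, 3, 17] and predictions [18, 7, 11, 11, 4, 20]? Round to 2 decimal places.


Absolute errors: [1, 1, 3, 2, 1, 3]
Sum of absolute errors = 11
MAE = 11 / 6 = 1.83

1.83


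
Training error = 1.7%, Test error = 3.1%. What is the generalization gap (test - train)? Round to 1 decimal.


Generalization gap = test_error - train_error
= 3.1 - 1.7
= 1.4%
A small gap suggests good generalization.

1.4


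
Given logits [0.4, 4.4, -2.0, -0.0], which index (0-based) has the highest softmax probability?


Softmax is a monotonic transformation, so it preserves the argmax.
We need to find the index of the maximum logit.
Index 0: 0.4
Index 1: 4.4
Index 2: -2.0
Index 3: -0.0
Maximum logit = 4.4 at index 1

1


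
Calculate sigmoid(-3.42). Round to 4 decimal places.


sigmoid(z) = 1 / (1 + exp(-z))
exp(-(-3.42)) = exp(3.42) = 30.5694
1 + 30.5694 = 31.5694
1 / 31.5694 = 0.0317

0.0317


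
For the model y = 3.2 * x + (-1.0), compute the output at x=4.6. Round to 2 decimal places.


y = 3.2 * 4.6 + (-1.0)
= 14.72 + (-1.0)
= 13.72

13.72


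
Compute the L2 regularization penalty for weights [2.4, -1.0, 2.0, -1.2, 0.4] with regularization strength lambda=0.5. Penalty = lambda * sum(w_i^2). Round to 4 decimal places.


Squaring each weight:
2.4^2 = 5.76
(-1.0)^2 = 1.0
2.0^2 = 4.0
(-1.2)^2 = 1.44
0.4^2 = 0.16
Sum of squares = 12.36
Penalty = 0.5 * 12.36 = 6.1800

6.1800


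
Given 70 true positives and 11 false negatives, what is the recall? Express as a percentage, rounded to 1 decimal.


Recall = TP / (TP + FN) * 100
= 70 / (70 + 11)
= 70 / 81
= 0.8642
= 86.4%

86.4


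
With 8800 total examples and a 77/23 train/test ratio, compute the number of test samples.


Train samples = 8800 * 77% = 6776
Test samples = 8800 - 6776
= 2024

2024


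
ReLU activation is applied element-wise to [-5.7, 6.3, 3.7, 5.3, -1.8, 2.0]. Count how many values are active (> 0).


ReLU(x) = max(0, x) for each element:
ReLU(-5.7) = 0
ReLU(6.3) = 6.3
ReLU(3.7) = 3.7
ReLU(5.3) = 5.3
ReLU(-1.8) = 0
ReLU(2.0) = 2.0
Active neurons (>0): 4

4


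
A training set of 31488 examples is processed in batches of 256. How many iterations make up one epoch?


Iterations per epoch = dataset_size / batch_size
= 31488 / 256
= 123

123


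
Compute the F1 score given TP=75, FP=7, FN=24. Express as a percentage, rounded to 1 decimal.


Precision = TP / (TP + FP) = 75 / 82 = 0.9146
Recall = TP / (TP + FN) = 75 / 99 = 0.7576
F1 = 2 * P * R / (P + R)
= 2 * 0.9146 * 0.7576 / (0.9146 + 0.7576)
= 1.3858 / 1.6722
= 0.8287
As percentage: 82.9%

82.9


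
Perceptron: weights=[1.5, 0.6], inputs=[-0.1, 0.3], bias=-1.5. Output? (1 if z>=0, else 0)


z = w . x + b
= 1.5*-0.1 + 0.6*0.3 + -1.5
= -0.15 + 0.18 + -1.5
= 0.03 + -1.5
= -1.47
Since z = -1.47 < 0, output = 0

0


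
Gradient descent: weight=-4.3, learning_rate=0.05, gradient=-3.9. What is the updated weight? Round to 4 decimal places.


w_new = w_old - lr * gradient
= -4.3 - 0.05 * -3.9
= -4.3 - (-0.195)
= -4.1050

-4.1050


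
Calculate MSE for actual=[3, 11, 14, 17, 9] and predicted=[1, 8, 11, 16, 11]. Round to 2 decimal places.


Differences: [2, 3, 3, 1, -2]
Squared errors: [4, 9, 9, 1, 4]
Sum of squared errors = 27
MSE = 27 / 5 = 5.40

5.40


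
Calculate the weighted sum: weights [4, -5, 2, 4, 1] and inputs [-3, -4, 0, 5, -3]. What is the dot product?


Element-wise products:
4 * -3 = -12
-5 * -4 = 20
2 * 0 = 0
4 * 5 = 20
1 * -3 = -3
Sum = -12 + 20 + 0 + 20 + -3
= 25

25


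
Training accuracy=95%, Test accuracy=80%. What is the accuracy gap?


Gap = train_accuracy - test_accuracy
= 95 - 80
= 15%
This gap suggests the model is overfitting.

15


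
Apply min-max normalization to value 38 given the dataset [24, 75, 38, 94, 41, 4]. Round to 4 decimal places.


Min = 4, Max = 94
Range = 94 - 4 = 90
Scaled = (x - min) / (max - min)
= (38 - 4) / 90
= 34 / 90
= 0.3778

0.3778


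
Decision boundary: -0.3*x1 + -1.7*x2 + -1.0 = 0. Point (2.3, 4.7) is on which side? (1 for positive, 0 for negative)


Compute -0.3 * 2.3 + -1.7 * 4.7 + -1.0
= -0.69 + -7.99 + -1.0
= -9.68
Since -9.68 < 0, the point is on the negative side.

0


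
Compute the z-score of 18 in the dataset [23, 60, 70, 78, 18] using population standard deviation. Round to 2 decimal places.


Mean = (23 + 60 + 70 + 78 + 18) / 5 = 49.8
Variance = sum((x_i - mean)^2) / n = 607.36
Std = sqrt(607.36) = 24.6447
Z = (x - mean) / std
= (18 - 49.8) / 24.6447
= -31.8 / 24.6447
= -1.29

-1.29


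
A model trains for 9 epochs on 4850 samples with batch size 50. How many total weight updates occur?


Iterations per epoch = 4850 / 50 = 97
Total updates = iterations_per_epoch * epochs
= 97 * 9
= 873

873


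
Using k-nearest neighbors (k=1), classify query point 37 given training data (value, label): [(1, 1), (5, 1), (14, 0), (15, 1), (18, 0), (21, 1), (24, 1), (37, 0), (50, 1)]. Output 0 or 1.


Distances from query 37:
Point 37 (class 0): distance = 0
K=1 nearest neighbors: classes = [0]
Votes for class 1: 0 / 1
Majority vote => class 0

0


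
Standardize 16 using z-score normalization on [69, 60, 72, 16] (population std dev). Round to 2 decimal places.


Mean = (69 + 60 + 72 + 16) / 4 = 54.25
Variance = sum((x_i - mean)^2) / n = 507.1875
Std = sqrt(507.1875) = 22.5208
Z = (x - mean) / std
= (16 - 54.25) / 22.5208
= -38.25 / 22.5208
= -1.70

-1.70


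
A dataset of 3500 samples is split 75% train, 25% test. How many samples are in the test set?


Train samples = 3500 * 75% = 2625
Test samples = 3500 - 2625
= 875

875


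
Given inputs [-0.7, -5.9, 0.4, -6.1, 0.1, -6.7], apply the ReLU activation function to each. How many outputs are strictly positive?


ReLU(x) = max(0, x) for each element:
ReLU(-0.7) = 0
ReLU(-5.9) = 0
ReLU(0.4) = 0.4
ReLU(-6.1) = 0
ReLU(0.1) = 0.1
ReLU(-6.7) = 0
Active neurons (>0): 2

2


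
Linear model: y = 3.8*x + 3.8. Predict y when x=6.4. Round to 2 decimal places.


y = 3.8 * 6.4 + (3.8)
= 24.32 + (3.8)
= 28.12

28.12


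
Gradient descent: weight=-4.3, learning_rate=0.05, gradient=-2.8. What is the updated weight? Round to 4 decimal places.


w_new = w_old - lr * gradient
= -4.3 - 0.05 * -2.8
= -4.3 - (-0.14)
= -4.1600

-4.1600


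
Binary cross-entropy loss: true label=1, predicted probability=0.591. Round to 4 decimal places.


For y=1: Loss = -log(p)
= -log(0.591)
= -(-0.5259)
= 0.5259

0.5259


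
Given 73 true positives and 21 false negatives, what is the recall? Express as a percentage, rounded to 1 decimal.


Recall = TP / (TP + FN) * 100
= 73 / (73 + 21)
= 73 / 94
= 0.7766
= 77.7%

77.7


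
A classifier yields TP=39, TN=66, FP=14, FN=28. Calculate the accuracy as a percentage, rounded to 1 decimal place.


Accuracy = (TP + TN) / (TP + TN + FP + FN) * 100
= (39 + 66) / (39 + 66 + 14 + 28)
= 105 / 147
= 0.7143
= 71.4%

71.4


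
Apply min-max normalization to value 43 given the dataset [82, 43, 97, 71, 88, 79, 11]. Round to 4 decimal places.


Min = 11, Max = 97
Range = 97 - 11 = 86
Scaled = (x - min) / (max - min)
= (43 - 11) / 86
= 32 / 86
= 0.3721

0.3721


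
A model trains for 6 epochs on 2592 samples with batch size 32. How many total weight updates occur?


Iterations per epoch = 2592 / 32 = 81
Total updates = iterations_per_epoch * epochs
= 81 * 6
= 486

486


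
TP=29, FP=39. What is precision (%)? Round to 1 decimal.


Precision = TP / (TP + FP) * 100
= 29 / (29 + 39)
= 29 / 68
= 0.4265
= 42.6%

42.6


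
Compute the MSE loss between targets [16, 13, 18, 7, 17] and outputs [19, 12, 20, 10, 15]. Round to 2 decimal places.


Differences: [-3, 1, -2, -3, 2]
Squared errors: [9, 1, 4, 9, 4]
Sum of squared errors = 27
MSE = 27 / 5 = 5.40

5.40


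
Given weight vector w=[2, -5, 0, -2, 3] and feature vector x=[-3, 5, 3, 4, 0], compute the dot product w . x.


Element-wise products:
2 * -3 = -6
-5 * 5 = -25
0 * 3 = 0
-2 * 4 = -8
3 * 0 = 0
Sum = -6 + -25 + 0 + -8 + 0
= -39

-39


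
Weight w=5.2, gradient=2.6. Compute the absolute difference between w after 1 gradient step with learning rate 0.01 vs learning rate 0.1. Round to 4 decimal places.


With lr=0.01: w_new = 5.2 - 0.01 * 2.6 = 5.174
With lr=0.1: w_new = 5.2 - 0.1 * 2.6 = 4.94
Absolute difference = |5.174 - 4.94|
= 0.2340

0.2340


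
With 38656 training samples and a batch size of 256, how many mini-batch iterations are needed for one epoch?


Iterations per epoch = dataset_size / batch_size
= 38656 / 256
= 151

151


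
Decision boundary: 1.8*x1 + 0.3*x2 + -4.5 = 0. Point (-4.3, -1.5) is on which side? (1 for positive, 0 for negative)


Compute 1.8 * -4.3 + 0.3 * -1.5 + -4.5
= -7.74 + -0.45 + -4.5
= -12.69
Since -12.69 < 0, the point is on the negative side.

0


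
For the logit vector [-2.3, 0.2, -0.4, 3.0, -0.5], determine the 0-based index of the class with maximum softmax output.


Softmax is a monotonic transformation, so it preserves the argmax.
We need to find the index of the maximum logit.
Index 0: -2.3
Index 1: 0.2
Index 2: -0.4
Index 3: 3.0
Index 4: -0.5
Maximum logit = 3.0 at index 3

3


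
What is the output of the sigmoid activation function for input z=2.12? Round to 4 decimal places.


sigmoid(z) = 1 / (1 + exp(-z))
exp(-(2.12)) = exp(-2.12) = 0.12
1 + 0.12 = 1.12
1 / 1.12 = 0.8928

0.8928


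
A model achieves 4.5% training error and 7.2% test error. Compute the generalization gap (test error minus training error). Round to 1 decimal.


Generalization gap = test_error - train_error
= 7.2 - 4.5
= 2.7%
A moderate gap.

2.7


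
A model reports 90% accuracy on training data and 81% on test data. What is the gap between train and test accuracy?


Gap = train_accuracy - test_accuracy
= 90 - 81
= 9%
This moderate gap may indicate mild overfitting.

9


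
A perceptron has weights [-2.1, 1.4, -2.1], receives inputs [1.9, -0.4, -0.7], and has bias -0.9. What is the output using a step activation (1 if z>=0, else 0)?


z = w . x + b
= -2.1*1.9 + 1.4*-0.4 + -2.1*-0.7 + -0.9
= -3.99 + -0.56 + 1.47 + -0.9
= -3.08 + -0.9
= -3.98
Since z = -3.98 < 0, output = 0

0


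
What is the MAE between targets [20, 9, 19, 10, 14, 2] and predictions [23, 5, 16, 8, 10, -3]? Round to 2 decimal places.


Absolute errors: [3, 4, 3, 2, 4, 5]
Sum of absolute errors = 21
MAE = 21 / 6 = 3.50

3.50


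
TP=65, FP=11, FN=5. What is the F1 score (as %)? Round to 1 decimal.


Precision = TP / (TP + FP) = 65 / 76 = 0.8553
Recall = TP / (TP + FN) = 65 / 70 = 0.9286
F1 = 2 * P * R / (P + R)
= 2 * 0.8553 * 0.9286 / (0.8553 + 0.9286)
= 1.5883 / 1.7838
= 0.8904
As percentage: 89.0%

89.0


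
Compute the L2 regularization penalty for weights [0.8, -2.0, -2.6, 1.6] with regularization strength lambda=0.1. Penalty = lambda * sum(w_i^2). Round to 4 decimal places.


Squaring each weight:
0.8^2 = 0.64
(-2.0)^2 = 4.0
(-2.6)^2 = 6.76
1.6^2 = 2.56
Sum of squares = 13.96
Penalty = 0.1 * 13.96 = 1.3960

1.3960


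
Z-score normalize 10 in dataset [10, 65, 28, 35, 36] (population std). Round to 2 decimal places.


Mean = (10 + 65 + 28 + 35 + 36) / 5 = 34.8
Variance = sum((x_i - mean)^2) / n = 314.96
Std = sqrt(314.96) = 17.7471
Z = (x - mean) / std
= (10 - 34.8) / 17.7471
= -24.8 / 17.7471
= -1.40

-1.40


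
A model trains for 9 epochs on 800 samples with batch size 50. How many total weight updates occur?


Iterations per epoch = 800 / 50 = 16
Total updates = iterations_per_epoch * epochs
= 16 * 9
= 144

144


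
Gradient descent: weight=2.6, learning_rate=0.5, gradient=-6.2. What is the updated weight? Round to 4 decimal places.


w_new = w_old - lr * gradient
= 2.6 - 0.5 * -6.2
= 2.6 - (-3.1)
= 5.7000

5.7000


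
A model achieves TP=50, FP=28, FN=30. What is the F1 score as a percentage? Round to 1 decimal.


Precision = TP / (TP + FP) = 50 / 78 = 0.641
Recall = TP / (TP + FN) = 50 / 80 = 0.625
F1 = 2 * P * R / (P + R)
= 2 * 0.641 * 0.625 / (0.641 + 0.625)
= 0.8013 / 1.266
= 0.6329
As percentage: 63.3%

63.3


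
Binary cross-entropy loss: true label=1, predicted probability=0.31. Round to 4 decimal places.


For y=1: Loss = -log(p)
= -log(0.31)
= -(-1.1712)
= 1.1712

1.1712


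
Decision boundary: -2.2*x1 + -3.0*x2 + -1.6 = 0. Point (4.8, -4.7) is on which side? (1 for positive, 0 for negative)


Compute -2.2 * 4.8 + -3.0 * -4.7 + -1.6
= -10.56 + 14.1 + -1.6
= 1.94
Since 1.94 >= 0, the point is on the positive side.

1


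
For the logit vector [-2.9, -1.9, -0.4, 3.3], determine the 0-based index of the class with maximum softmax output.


Softmax is a monotonic transformation, so it preserves the argmax.
We need to find the index of the maximum logit.
Index 0: -2.9
Index 1: -1.9
Index 2: -0.4
Index 3: 3.3
Maximum logit = 3.3 at index 3

3


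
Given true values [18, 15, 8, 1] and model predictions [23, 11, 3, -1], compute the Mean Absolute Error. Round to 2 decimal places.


Absolute errors: [5, 4, 5, 2]
Sum of absolute errors = 16
MAE = 16 / 4 = 4.00

4.00


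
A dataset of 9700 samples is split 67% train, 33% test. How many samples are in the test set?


Train samples = 9700 * 67% = 6499
Test samples = 9700 - 6499
= 3201

3201


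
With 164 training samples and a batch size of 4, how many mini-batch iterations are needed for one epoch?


Iterations per epoch = dataset_size / batch_size
= 164 / 4
= 41

41


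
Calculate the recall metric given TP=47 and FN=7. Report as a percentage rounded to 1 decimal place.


Recall = TP / (TP + FN) * 100
= 47 / (47 + 7)
= 47 / 54
= 0.8704
= 87.0%

87.0


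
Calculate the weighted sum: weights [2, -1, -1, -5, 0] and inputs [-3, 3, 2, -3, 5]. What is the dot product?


Element-wise products:
2 * -3 = -6
-1 * 3 = -3
-1 * 2 = -2
-5 * -3 = 15
0 * 5 = 0
Sum = -6 + -3 + -2 + 15 + 0
= 4

4


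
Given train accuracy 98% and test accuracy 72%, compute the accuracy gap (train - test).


Gap = train_accuracy - test_accuracy
= 98 - 72
= 26%
This large gap strongly indicates overfitting.

26


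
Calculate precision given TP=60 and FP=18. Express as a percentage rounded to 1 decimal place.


Precision = TP / (TP + FP) * 100
= 60 / (60 + 18)
= 60 / 78
= 0.7692
= 76.9%

76.9


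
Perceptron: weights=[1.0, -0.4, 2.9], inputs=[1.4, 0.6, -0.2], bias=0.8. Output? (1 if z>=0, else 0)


z = w . x + b
= 1.0*1.4 + -0.4*0.6 + 2.9*-0.2 + 0.8
= 1.4 + -0.24 + -0.58 + 0.8
= 0.58 + 0.8
= 1.38
Since z = 1.38 >= 0, output = 1

1


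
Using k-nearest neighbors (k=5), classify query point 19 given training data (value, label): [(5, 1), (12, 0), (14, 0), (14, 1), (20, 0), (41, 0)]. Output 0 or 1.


Distances from query 19:
Point 20 (class 0): distance = 1
Point 14 (class 0): distance = 5
Point 14 (class 1): distance = 5
Point 12 (class 0): distance = 7
Point 5 (class 1): distance = 14
K=5 nearest neighbors: classes = [0, 0, 1, 0, 1]
Votes for class 1: 2 / 5
Majority vote => class 0

0


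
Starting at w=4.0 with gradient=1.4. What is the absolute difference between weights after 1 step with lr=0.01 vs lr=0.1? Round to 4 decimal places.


With lr=0.01: w_new = 4.0 - 0.01 * 1.4 = 3.986
With lr=0.1: w_new = 4.0 - 0.1 * 1.4 = 3.86
Absolute difference = |3.986 - 3.86|
= 0.1260

0.1260


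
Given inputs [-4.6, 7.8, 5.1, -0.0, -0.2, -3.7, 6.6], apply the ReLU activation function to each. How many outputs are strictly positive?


ReLU(x) = max(0, x) for each element:
ReLU(-4.6) = 0
ReLU(7.8) = 7.8
ReLU(5.1) = 5.1
ReLU(-0.0) = 0
ReLU(-0.2) = 0
ReLU(-3.7) = 0
ReLU(6.6) = 6.6
Active neurons (>0): 3

3


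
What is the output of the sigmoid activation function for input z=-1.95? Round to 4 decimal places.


sigmoid(z) = 1 / (1 + exp(-z))
exp(-(-1.95)) = exp(1.95) = 7.0287
1 + 7.0287 = 8.0287
1 / 8.0287 = 0.1246

0.1246


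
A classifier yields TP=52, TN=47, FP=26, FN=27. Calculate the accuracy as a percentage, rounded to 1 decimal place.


Accuracy = (TP + TN) / (TP + TN + FP + FN) * 100
= (52 + 47) / (52 + 47 + 26 + 27)
= 99 / 152
= 0.6513
= 65.1%

65.1


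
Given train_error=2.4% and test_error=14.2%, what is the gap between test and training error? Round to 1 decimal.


Generalization gap = test_error - train_error
= 14.2 - 2.4
= 11.8%
A large gap suggests overfitting.

11.8


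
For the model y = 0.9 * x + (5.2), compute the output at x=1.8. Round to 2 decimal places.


y = 0.9 * 1.8 + (5.2)
= 1.62 + (5.2)
= 6.82

6.82


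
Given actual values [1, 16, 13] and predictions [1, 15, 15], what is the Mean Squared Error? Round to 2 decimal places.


Differences: [0, 1, -2]
Squared errors: [0, 1, 4]
Sum of squared errors = 5
MSE = 5 / 3 = 1.67

1.67


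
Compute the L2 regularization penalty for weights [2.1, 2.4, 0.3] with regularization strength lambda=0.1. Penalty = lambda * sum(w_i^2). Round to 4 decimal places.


Squaring each weight:
2.1^2 = 4.41
2.4^2 = 5.76
0.3^2 = 0.09
Sum of squares = 10.26
Penalty = 0.1 * 10.26 = 1.0260

1.0260


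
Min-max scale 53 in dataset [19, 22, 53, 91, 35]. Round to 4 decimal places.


Min = 19, Max = 91
Range = 91 - 19 = 72
Scaled = (x - min) / (max - min)
= (53 - 19) / 72
= 34 / 72
= 0.4722

0.4722


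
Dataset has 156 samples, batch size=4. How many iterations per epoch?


Iterations per epoch = dataset_size / batch_size
= 156 / 4
= 39

39


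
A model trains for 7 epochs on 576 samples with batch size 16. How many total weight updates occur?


Iterations per epoch = 576 / 16 = 36
Total updates = iterations_per_epoch * epochs
= 36 * 7
= 252

252


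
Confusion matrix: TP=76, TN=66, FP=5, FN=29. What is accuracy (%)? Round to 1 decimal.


Accuracy = (TP + TN) / (TP + TN + FP + FN) * 100
= (76 + 66) / (76 + 66 + 5 + 29)
= 142 / 176
= 0.8068
= 80.7%

80.7


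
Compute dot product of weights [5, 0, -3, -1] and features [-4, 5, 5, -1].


Element-wise products:
5 * -4 = -20
0 * 5 = 0
-3 * 5 = -15
-1 * -1 = 1
Sum = -20 + 0 + -15 + 1
= -34

-34


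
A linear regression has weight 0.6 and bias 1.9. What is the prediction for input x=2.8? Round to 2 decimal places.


y = 0.6 * 2.8 + (1.9)
= 1.68 + (1.9)
= 3.58

3.58


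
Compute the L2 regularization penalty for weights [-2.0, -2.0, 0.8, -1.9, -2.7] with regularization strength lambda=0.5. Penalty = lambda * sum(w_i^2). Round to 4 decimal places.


Squaring each weight:
(-2.0)^2 = 4.0
(-2.0)^2 = 4.0
0.8^2 = 0.64
(-1.9)^2 = 3.61
(-2.7)^2 = 7.29
Sum of squares = 19.54
Penalty = 0.5 * 19.54 = 9.7700

9.7700


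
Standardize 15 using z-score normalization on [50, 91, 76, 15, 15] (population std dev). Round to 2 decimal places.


Mean = (50 + 91 + 76 + 15 + 15) / 5 = 49.4
Variance = sum((x_i - mean)^2) / n = 961.04
Std = sqrt(961.04) = 31.0006
Z = (x - mean) / std
= (15 - 49.4) / 31.0006
= -34.4 / 31.0006
= -1.11

-1.11


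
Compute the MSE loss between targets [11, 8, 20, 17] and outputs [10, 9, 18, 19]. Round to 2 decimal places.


Differences: [1, -1, 2, -2]
Squared errors: [1, 1, 4, 4]
Sum of squared errors = 10
MSE = 10 / 4 = 2.50

2.50


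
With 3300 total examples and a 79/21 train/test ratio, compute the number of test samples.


Train samples = 3300 * 79% = 2607
Test samples = 3300 - 2607
= 693

693


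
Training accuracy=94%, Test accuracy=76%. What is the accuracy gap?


Gap = train_accuracy - test_accuracy
= 94 - 76
= 18%
This gap suggests the model is overfitting.

18


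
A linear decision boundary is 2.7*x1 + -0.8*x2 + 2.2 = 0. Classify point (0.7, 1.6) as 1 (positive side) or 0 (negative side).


Compute 2.7 * 0.7 + -0.8 * 1.6 + 2.2
= 1.89 + -1.28 + 2.2
= 2.81
Since 2.81 >= 0, the point is on the positive side.

1


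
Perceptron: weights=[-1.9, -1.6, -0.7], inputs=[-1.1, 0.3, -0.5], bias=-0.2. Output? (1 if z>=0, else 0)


z = w . x + b
= -1.9*-1.1 + -1.6*0.3 + -0.7*-0.5 + -0.2
= 2.09 + -0.48 + 0.35 + -0.2
= 1.96 + -0.2
= 1.76
Since z = 1.76 >= 0, output = 1

1


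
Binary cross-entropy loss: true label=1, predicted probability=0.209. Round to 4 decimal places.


For y=1: Loss = -log(p)
= -log(0.209)
= -(-1.5654)
= 1.5654

1.5654


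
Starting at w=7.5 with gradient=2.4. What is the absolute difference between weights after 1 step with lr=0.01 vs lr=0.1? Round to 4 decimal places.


With lr=0.01: w_new = 7.5 - 0.01 * 2.4 = 7.476
With lr=0.1: w_new = 7.5 - 0.1 * 2.4 = 7.26
Absolute difference = |7.476 - 7.26|
= 0.2160

0.2160


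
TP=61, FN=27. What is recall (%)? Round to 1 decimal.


Recall = TP / (TP + FN) * 100
= 61 / (61 + 27)
= 61 / 88
= 0.6932
= 69.3%

69.3


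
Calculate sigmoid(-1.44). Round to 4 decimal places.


sigmoid(z) = 1 / (1 + exp(-z))
exp(-(-1.44)) = exp(1.44) = 4.2207
1 + 4.2207 = 5.2207
1 / 5.2207 = 0.1915

0.1915


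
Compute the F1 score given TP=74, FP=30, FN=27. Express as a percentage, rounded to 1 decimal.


Precision = TP / (TP + FP) = 74 / 104 = 0.7115
Recall = TP / (TP + FN) = 74 / 101 = 0.7327
F1 = 2 * P * R / (P + R)
= 2 * 0.7115 * 0.7327 / (0.7115 + 0.7327)
= 1.0427 / 1.4442
= 0.722
As percentage: 72.2%

72.2


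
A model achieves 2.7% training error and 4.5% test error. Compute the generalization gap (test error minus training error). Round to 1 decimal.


Generalization gap = test_error - train_error
= 4.5 - 2.7
= 1.8%
A small gap suggests good generalization.

1.8


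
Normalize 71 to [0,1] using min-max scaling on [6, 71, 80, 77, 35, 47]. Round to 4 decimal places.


Min = 6, Max = 80
Range = 80 - 6 = 74
Scaled = (x - min) / (max - min)
= (71 - 6) / 74
= 65 / 74
= 0.8784

0.8784


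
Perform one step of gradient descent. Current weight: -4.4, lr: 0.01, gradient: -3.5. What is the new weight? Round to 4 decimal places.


w_new = w_old - lr * gradient
= -4.4 - 0.01 * -3.5
= -4.4 - (-0.035)
= -4.3650

-4.3650


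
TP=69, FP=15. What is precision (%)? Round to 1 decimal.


Precision = TP / (TP + FP) * 100
= 69 / (69 + 15)
= 69 / 84
= 0.8214
= 82.1%

82.1


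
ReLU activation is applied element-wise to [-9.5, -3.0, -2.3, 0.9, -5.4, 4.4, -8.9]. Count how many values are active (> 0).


ReLU(x) = max(0, x) for each element:
ReLU(-9.5) = 0
ReLU(-3.0) = 0
ReLU(-2.3) = 0
ReLU(0.9) = 0.9
ReLU(-5.4) = 0
ReLU(4.4) = 4.4
ReLU(-8.9) = 0
Active neurons (>0): 2

2


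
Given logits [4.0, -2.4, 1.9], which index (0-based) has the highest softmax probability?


Softmax is a monotonic transformation, so it preserves the argmax.
We need to find the index of the maximum logit.
Index 0: 4.0
Index 1: -2.4
Index 2: 1.9
Maximum logit = 4.0 at index 0

0


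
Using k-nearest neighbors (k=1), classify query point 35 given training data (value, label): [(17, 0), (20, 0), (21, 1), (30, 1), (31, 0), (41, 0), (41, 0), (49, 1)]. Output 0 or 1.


Distances from query 35:
Point 31 (class 0): distance = 4
K=1 nearest neighbors: classes = [0]
Votes for class 1: 0 / 1
Majority vote => class 0

0


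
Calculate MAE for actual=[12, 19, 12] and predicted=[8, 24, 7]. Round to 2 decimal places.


Absolute errors: [4, 5, 5]
Sum of absolute errors = 14
MAE = 14 / 3 = 4.67

4.67


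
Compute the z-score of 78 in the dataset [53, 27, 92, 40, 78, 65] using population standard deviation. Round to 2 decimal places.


Mean = (53 + 27 + 92 + 40 + 78 + 65) / 6 = 59.1667
Variance = sum((x_i - mean)^2) / n = 484.4722
Std = sqrt(484.4722) = 22.0107
Z = (x - mean) / std
= (78 - 59.1667) / 22.0107
= 18.8333 / 22.0107
= 0.86

0.86


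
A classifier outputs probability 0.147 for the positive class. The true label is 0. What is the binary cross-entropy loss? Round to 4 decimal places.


For y=0: Loss = -log(1-p)
= -log(1 - 0.147)
= -log(0.853)
= -(-0.159)
= 0.1590

0.1590


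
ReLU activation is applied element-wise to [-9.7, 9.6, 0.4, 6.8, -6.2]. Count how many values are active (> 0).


ReLU(x) = max(0, x) for each element:
ReLU(-9.7) = 0
ReLU(9.6) = 9.6
ReLU(0.4) = 0.4
ReLU(6.8) = 6.8
ReLU(-6.2) = 0
Active neurons (>0): 3

3


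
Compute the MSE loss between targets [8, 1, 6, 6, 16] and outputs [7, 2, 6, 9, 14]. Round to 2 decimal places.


Differences: [1, -1, 0, -3, 2]
Squared errors: [1, 1, 0, 9, 4]
Sum of squared errors = 15
MSE = 15 / 5 = 3.00

3.00


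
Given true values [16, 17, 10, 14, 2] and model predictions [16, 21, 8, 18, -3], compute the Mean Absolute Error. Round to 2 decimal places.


Absolute errors: [0, 4, 2, 4, 5]
Sum of absolute errors = 15
MAE = 15 / 5 = 3.00

3.00


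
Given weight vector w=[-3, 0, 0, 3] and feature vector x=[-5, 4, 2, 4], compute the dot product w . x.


Element-wise products:
-3 * -5 = 15
0 * 4 = 0
0 * 2 = 0
3 * 4 = 12
Sum = 15 + 0 + 0 + 12
= 27

27


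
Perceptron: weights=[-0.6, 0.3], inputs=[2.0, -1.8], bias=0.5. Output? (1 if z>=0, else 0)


z = w . x + b
= -0.6*2.0 + 0.3*-1.8 + 0.5
= -1.2 + -0.54 + 0.5
= -1.74 + 0.5
= -1.24
Since z = -1.24 < 0, output = 0

0


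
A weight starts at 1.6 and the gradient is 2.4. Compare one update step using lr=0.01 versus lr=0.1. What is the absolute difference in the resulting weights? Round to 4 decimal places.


With lr=0.01: w_new = 1.6 - 0.01 * 2.4 = 1.576
With lr=0.1: w_new = 1.6 - 0.1 * 2.4 = 1.36
Absolute difference = |1.576 - 1.36|
= 0.2160

0.2160


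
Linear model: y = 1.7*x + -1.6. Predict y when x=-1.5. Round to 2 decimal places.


y = 1.7 * -1.5 + (-1.6)
= -2.55 + (-1.6)
= -4.15

-4.15


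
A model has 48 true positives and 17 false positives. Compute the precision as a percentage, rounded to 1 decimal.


Precision = TP / (TP + FP) * 100
= 48 / (48 + 17)
= 48 / 65
= 0.7385
= 73.8%

73.8


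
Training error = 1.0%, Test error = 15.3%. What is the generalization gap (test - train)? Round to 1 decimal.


Generalization gap = test_error - train_error
= 15.3 - 1.0
= 14.3%
A large gap suggests overfitting.

14.3


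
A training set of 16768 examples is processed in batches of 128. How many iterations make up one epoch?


Iterations per epoch = dataset_size / batch_size
= 16768 / 128
= 131

131


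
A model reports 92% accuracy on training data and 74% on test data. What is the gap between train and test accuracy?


Gap = train_accuracy - test_accuracy
= 92 - 74
= 18%
This gap suggests the model is overfitting.

18


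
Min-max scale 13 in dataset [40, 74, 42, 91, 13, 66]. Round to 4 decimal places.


Min = 13, Max = 91
Range = 91 - 13 = 78
Scaled = (x - min) / (max - min)
= (13 - 13) / 78
= 0 / 78
= 0.0000

0.0000


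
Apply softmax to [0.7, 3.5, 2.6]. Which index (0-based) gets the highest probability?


Softmax is a monotonic transformation, so it preserves the argmax.
We need to find the index of the maximum logit.
Index 0: 0.7
Index 1: 3.5
Index 2: 2.6
Maximum logit = 3.5 at index 1

1


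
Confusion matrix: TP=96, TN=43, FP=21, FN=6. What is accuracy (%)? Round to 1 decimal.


Accuracy = (TP + TN) / (TP + TN + FP + FN) * 100
= (96 + 43) / (96 + 43 + 21 + 6)
= 139 / 166
= 0.8373
= 83.7%

83.7


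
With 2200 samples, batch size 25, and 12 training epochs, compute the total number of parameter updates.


Iterations per epoch = 2200 / 25 = 88
Total updates = iterations_per_epoch * epochs
= 88 * 12
= 1056

1056


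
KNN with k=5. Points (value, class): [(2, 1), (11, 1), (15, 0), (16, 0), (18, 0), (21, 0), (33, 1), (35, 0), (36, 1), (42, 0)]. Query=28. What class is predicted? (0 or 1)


Distances from query 28:
Point 33 (class 1): distance = 5
Point 21 (class 0): distance = 7
Point 35 (class 0): distance = 7
Point 36 (class 1): distance = 8
Point 18 (class 0): distance = 10
K=5 nearest neighbors: classes = [1, 0, 0, 1, 0]
Votes for class 1: 2 / 5
Majority vote => class 0

0


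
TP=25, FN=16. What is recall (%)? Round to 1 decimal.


Recall = TP / (TP + FN) * 100
= 25 / (25 + 16)
= 25 / 41
= 0.6098
= 61.0%

61.0


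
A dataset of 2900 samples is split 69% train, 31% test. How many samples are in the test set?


Train samples = 2900 * 69% = 2001
Test samples = 2900 - 2001
= 899

899


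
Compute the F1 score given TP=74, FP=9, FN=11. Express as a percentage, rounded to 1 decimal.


Precision = TP / (TP + FP) = 74 / 83 = 0.8916
Recall = TP / (TP + FN) = 74 / 85 = 0.8706
F1 = 2 * P * R / (P + R)
= 2 * 0.8916 * 0.8706 / (0.8916 + 0.8706)
= 1.5524 / 1.7622
= 0.881
As percentage: 88.1%

88.1


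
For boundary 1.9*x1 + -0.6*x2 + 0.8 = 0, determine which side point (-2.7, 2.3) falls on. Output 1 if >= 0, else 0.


Compute 1.9 * -2.7 + -0.6 * 2.3 + 0.8
= -5.13 + -1.38 + 0.8
= -5.71
Since -5.71 < 0, the point is on the negative side.

0


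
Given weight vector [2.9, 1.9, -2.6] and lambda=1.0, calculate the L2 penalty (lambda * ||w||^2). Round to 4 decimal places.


Squaring each weight:
2.9^2 = 8.41
1.9^2 = 3.61
(-2.6)^2 = 6.76
Sum of squares = 18.78
Penalty = 1.0 * 18.78 = 18.7800

18.7800


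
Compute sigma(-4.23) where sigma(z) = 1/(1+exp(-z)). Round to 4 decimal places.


sigmoid(z) = 1 / (1 + exp(-z))
exp(-(-4.23)) = exp(4.23) = 68.7172
1 + 68.7172 = 69.7172
1 / 69.7172 = 0.0143

0.0143


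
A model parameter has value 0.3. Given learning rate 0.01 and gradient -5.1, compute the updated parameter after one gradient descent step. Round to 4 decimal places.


w_new = w_old - lr * gradient
= 0.3 - 0.01 * -5.1
= 0.3 - (-0.051)
= 0.3510

0.3510


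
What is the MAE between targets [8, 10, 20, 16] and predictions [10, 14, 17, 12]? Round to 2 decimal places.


Absolute errors: [2, 4, 3, 4]
Sum of absolute errors = 13
MAE = 13 / 4 = 3.25

3.25


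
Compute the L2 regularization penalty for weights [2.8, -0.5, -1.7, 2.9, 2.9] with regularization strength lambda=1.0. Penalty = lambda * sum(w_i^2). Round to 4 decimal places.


Squaring each weight:
2.8^2 = 7.84
(-0.5)^2 = 0.25
(-1.7)^2 = 2.89
2.9^2 = 8.41
2.9^2 = 8.41
Sum of squares = 27.8
Penalty = 1.0 * 27.8 = 27.8000

27.8000


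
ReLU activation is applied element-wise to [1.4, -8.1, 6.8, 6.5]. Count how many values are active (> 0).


ReLU(x) = max(0, x) for each element:
ReLU(1.4) = 1.4
ReLU(-8.1) = 0
ReLU(6.8) = 6.8
ReLU(6.5) = 6.5
Active neurons (>0): 3

3


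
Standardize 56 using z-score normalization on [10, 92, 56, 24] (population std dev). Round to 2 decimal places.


Mean = (10 + 92 + 56 + 24) / 4 = 45.5
Variance = sum((x_i - mean)^2) / n = 998.75
Std = sqrt(998.75) = 31.603
Z = (x - mean) / std
= (56 - 45.5) / 31.603
= 10.5 / 31.603
= 0.33

0.33


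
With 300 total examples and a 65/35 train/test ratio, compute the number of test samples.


Train samples = 300 * 65% = 195
Test samples = 300 - 195
= 105

105
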